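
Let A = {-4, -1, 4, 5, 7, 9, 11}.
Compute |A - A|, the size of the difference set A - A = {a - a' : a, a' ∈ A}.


A - A = {a - a' : a, a' ∈ A}; |A| = 7.
Bounds: 2|A|-1 ≤ |A - A| ≤ |A|² - |A| + 1, i.e. 13 ≤ |A - A| ≤ 43.
Note: 0 ∈ A - A always (from a - a). The set is symmetric: if d ∈ A - A then -d ∈ A - A.
Enumerate nonzero differences d = a - a' with a > a' (then include -d):
Positive differences: {1, 2, 3, 4, 5, 6, 7, 8, 9, 10, 11, 12, 13, 15}
Full difference set: {0} ∪ (positive diffs) ∪ (negative diffs).
|A - A| = 1 + 2·14 = 29 (matches direct enumeration: 29).

|A - A| = 29


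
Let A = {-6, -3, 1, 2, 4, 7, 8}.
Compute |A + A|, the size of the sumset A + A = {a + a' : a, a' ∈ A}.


A + A = {a + a' : a, a' ∈ A}; |A| = 7.
General bounds: 2|A| - 1 ≤ |A + A| ≤ |A|(|A|+1)/2, i.e. 13 ≤ |A + A| ≤ 28.
Lower bound 2|A|-1 is attained iff A is an arithmetic progression.
Enumerate sums a + a' for a ≤ a' (symmetric, so this suffices):
a = -6: -6+-6=-12, -6+-3=-9, -6+1=-5, -6+2=-4, -6+4=-2, -6+7=1, -6+8=2
a = -3: -3+-3=-6, -3+1=-2, -3+2=-1, -3+4=1, -3+7=4, -3+8=5
a = 1: 1+1=2, 1+2=3, 1+4=5, 1+7=8, 1+8=9
a = 2: 2+2=4, 2+4=6, 2+7=9, 2+8=10
a = 4: 4+4=8, 4+7=11, 4+8=12
a = 7: 7+7=14, 7+8=15
a = 8: 8+8=16
Distinct sums: {-12, -9, -6, -5, -4, -2, -1, 1, 2, 3, 4, 5, 6, 8, 9, 10, 11, 12, 14, 15, 16}
|A + A| = 21

|A + A| = 21


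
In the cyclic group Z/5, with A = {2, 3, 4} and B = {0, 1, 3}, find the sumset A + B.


Work in Z/5Z: reduce every sum a + b modulo 5.
Enumerate all 9 pairs:
a = 2: 2+0=2, 2+1=3, 2+3=0
a = 3: 3+0=3, 3+1=4, 3+3=1
a = 4: 4+0=4, 4+1=0, 4+3=2
Distinct residues collected: {0, 1, 2, 3, 4}
|A + B| = 5 (out of 5 total residues).

A + B = {0, 1, 2, 3, 4}


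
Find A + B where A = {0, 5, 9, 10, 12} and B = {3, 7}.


A + B = {a + b : a ∈ A, b ∈ B}.
Enumerate all |A|·|B| = 5·2 = 10 pairs (a, b) and collect distinct sums.
a = 0: 0+3=3, 0+7=7
a = 5: 5+3=8, 5+7=12
a = 9: 9+3=12, 9+7=16
a = 10: 10+3=13, 10+7=17
a = 12: 12+3=15, 12+7=19
Collecting distinct sums: A + B = {3, 7, 8, 12, 13, 15, 16, 17, 19}
|A + B| = 9

A + B = {3, 7, 8, 12, 13, 15, 16, 17, 19}


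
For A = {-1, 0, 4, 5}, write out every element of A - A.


A - A = {a - a' : a, a' ∈ A}.
Compute a - a' for each ordered pair (a, a'):
a = -1: -1--1=0, -1-0=-1, -1-4=-5, -1-5=-6
a = 0: 0--1=1, 0-0=0, 0-4=-4, 0-5=-5
a = 4: 4--1=5, 4-0=4, 4-4=0, 4-5=-1
a = 5: 5--1=6, 5-0=5, 5-4=1, 5-5=0
Collecting distinct values (and noting 0 appears from a-a):
A - A = {-6, -5, -4, -1, 0, 1, 4, 5, 6}
|A - A| = 9

A - A = {-6, -5, -4, -1, 0, 1, 4, 5, 6}


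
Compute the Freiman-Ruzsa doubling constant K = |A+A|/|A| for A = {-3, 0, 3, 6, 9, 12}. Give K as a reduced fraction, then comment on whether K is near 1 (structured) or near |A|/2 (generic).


|A| = 6.
Compute A + A by enumerating all 36 pairs.
A + A = {-6, -3, 0, 3, 6, 9, 12, 15, 18, 21, 24}, so |A + A| = 11.
K = |A + A| / |A| = 11/6 (already in lowest terms) ≈ 1.8333.
Reference: AP of size 6 gives K = 11/6 ≈ 1.8333; a fully generic set of size 6 gives K ≈ 3.5000.

|A| = 6, |A + A| = 11, K = 11/6.


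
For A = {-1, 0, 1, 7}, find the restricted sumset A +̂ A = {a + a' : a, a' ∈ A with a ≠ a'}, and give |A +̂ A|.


Restricted sumset: A +̂ A = {a + a' : a ∈ A, a' ∈ A, a ≠ a'}.
Equivalently, take A + A and drop any sum 2a that is achievable ONLY as a + a for a ∈ A (i.e. sums representable only with equal summands).
Enumerate pairs (a, a') with a < a' (symmetric, so each unordered pair gives one sum; this covers all a ≠ a'):
  -1 + 0 = -1
  -1 + 1 = 0
  -1 + 7 = 6
  0 + 1 = 1
  0 + 7 = 7
  1 + 7 = 8
Collected distinct sums: {-1, 0, 1, 6, 7, 8}
|A +̂ A| = 6
(Reference bound: |A +̂ A| ≥ 2|A| - 3 for |A| ≥ 2, with |A| = 4 giving ≥ 5.)

|A +̂ A| = 6


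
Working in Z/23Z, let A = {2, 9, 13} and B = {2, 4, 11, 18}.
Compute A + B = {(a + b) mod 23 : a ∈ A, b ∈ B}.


Work in Z/23Z: reduce every sum a + b modulo 23.
Enumerate all 12 pairs:
a = 2: 2+2=4, 2+4=6, 2+11=13, 2+18=20
a = 9: 9+2=11, 9+4=13, 9+11=20, 9+18=4
a = 13: 13+2=15, 13+4=17, 13+11=1, 13+18=8
Distinct residues collected: {1, 4, 6, 8, 11, 13, 15, 17, 20}
|A + B| = 9 (out of 23 total residues).

A + B = {1, 4, 6, 8, 11, 13, 15, 17, 20}


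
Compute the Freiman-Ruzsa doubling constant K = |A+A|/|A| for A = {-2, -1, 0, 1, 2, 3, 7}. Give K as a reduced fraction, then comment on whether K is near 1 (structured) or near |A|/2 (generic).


|A| = 7.
Compute A + A by enumerating all 49 pairs.
A + A = {-4, -3, -2, -1, 0, 1, 2, 3, 4, 5, 6, 7, 8, 9, 10, 14}, so |A + A| = 16.
K = |A + A| / |A| = 16/7 (already in lowest terms) ≈ 2.2857.
Reference: AP of size 7 gives K = 13/7 ≈ 1.8571; a fully generic set of size 7 gives K ≈ 4.0000.

|A| = 7, |A + A| = 16, K = 16/7.


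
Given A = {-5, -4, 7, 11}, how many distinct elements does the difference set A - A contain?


A - A = {a - a' : a, a' ∈ A}; |A| = 4.
Bounds: 2|A|-1 ≤ |A - A| ≤ |A|² - |A| + 1, i.e. 7 ≤ |A - A| ≤ 13.
Note: 0 ∈ A - A always (from a - a). The set is symmetric: if d ∈ A - A then -d ∈ A - A.
Enumerate nonzero differences d = a - a' with a > a' (then include -d):
Positive differences: {1, 4, 11, 12, 15, 16}
Full difference set: {0} ∪ (positive diffs) ∪ (negative diffs).
|A - A| = 1 + 2·6 = 13 (matches direct enumeration: 13).

|A - A| = 13


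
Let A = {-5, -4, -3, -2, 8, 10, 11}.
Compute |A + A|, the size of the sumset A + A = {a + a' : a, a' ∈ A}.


A + A = {a + a' : a, a' ∈ A}; |A| = 7.
General bounds: 2|A| - 1 ≤ |A + A| ≤ |A|(|A|+1)/2, i.e. 13 ≤ |A + A| ≤ 28.
Lower bound 2|A|-1 is attained iff A is an arithmetic progression.
Enumerate sums a + a' for a ≤ a' (symmetric, so this suffices):
a = -5: -5+-5=-10, -5+-4=-9, -5+-3=-8, -5+-2=-7, -5+8=3, -5+10=5, -5+11=6
a = -4: -4+-4=-8, -4+-3=-7, -4+-2=-6, -4+8=4, -4+10=6, -4+11=7
a = -3: -3+-3=-6, -3+-2=-5, -3+8=5, -3+10=7, -3+11=8
a = -2: -2+-2=-4, -2+8=6, -2+10=8, -2+11=9
a = 8: 8+8=16, 8+10=18, 8+11=19
a = 10: 10+10=20, 10+11=21
a = 11: 11+11=22
Distinct sums: {-10, -9, -8, -7, -6, -5, -4, 3, 4, 5, 6, 7, 8, 9, 16, 18, 19, 20, 21, 22}
|A + A| = 20

|A + A| = 20


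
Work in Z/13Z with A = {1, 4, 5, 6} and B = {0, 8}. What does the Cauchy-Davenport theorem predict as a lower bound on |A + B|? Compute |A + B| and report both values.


Cauchy-Davenport: |A + B| ≥ min(p, |A| + |B| - 1) for A, B nonempty in Z/pZ.
|A| = 4, |B| = 2, p = 13.
CD lower bound = min(13, 4 + 2 - 1) = min(13, 5) = 5.
Compute A + B mod 13 directly:
a = 1: 1+0=1, 1+8=9
a = 4: 4+0=4, 4+8=12
a = 5: 5+0=5, 5+8=0
a = 6: 6+0=6, 6+8=1
A + B = {0, 1, 4, 5, 6, 9, 12}, so |A + B| = 7.
Verify: 7 ≥ 5? Yes ✓.

CD lower bound = 5, actual |A + B| = 7.


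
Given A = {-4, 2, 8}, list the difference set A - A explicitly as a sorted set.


A - A = {a - a' : a, a' ∈ A}.
Compute a - a' for each ordered pair (a, a'):
a = -4: -4--4=0, -4-2=-6, -4-8=-12
a = 2: 2--4=6, 2-2=0, 2-8=-6
a = 8: 8--4=12, 8-2=6, 8-8=0
Collecting distinct values (and noting 0 appears from a-a):
A - A = {-12, -6, 0, 6, 12}
|A - A| = 5

A - A = {-12, -6, 0, 6, 12}


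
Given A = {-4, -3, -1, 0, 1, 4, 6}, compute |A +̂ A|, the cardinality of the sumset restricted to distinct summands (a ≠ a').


Restricted sumset: A +̂ A = {a + a' : a ∈ A, a' ∈ A, a ≠ a'}.
Equivalently, take A + A and drop any sum 2a that is achievable ONLY as a + a for a ∈ A (i.e. sums representable only with equal summands).
Enumerate pairs (a, a') with a < a' (symmetric, so each unordered pair gives one sum; this covers all a ≠ a'):
  -4 + -3 = -7
  -4 + -1 = -5
  -4 + 0 = -4
  -4 + 1 = -3
  -4 + 4 = 0
  -4 + 6 = 2
  -3 + -1 = -4
  -3 + 0 = -3
  -3 + 1 = -2
  -3 + 4 = 1
  -3 + 6 = 3
  -1 + 0 = -1
  -1 + 1 = 0
  -1 + 4 = 3
  -1 + 6 = 5
  0 + 1 = 1
  0 + 4 = 4
  0 + 6 = 6
  1 + 4 = 5
  1 + 6 = 7
  4 + 6 = 10
Collected distinct sums: {-7, -5, -4, -3, -2, -1, 0, 1, 2, 3, 4, 5, 6, 7, 10}
|A +̂ A| = 15
(Reference bound: |A +̂ A| ≥ 2|A| - 3 for |A| ≥ 2, with |A| = 7 giving ≥ 11.)

|A +̂ A| = 15


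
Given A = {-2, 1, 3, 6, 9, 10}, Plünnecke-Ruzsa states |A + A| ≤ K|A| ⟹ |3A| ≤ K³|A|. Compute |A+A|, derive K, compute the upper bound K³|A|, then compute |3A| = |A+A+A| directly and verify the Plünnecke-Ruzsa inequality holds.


|A| = 6.
Step 1: Compute A + A by enumerating all 36 pairs.
A + A = {-4, -1, 1, 2, 4, 6, 7, 8, 9, 10, 11, 12, 13, 15, 16, 18, 19, 20}, so |A + A| = 18.
Step 2: Doubling constant K = |A + A|/|A| = 18/6 = 18/6 ≈ 3.0000.
Step 3: Plünnecke-Ruzsa gives |3A| ≤ K³·|A| = (3.0000)³ · 6 ≈ 162.0000.
Step 4: Compute 3A = A + A + A directly by enumerating all triples (a,b,c) ∈ A³; |3A| = 33.
Step 5: Check 33 ≤ 162.0000? Yes ✓.

K = 18/6, Plünnecke-Ruzsa bound K³|A| ≈ 162.0000, |3A| = 33, inequality holds.


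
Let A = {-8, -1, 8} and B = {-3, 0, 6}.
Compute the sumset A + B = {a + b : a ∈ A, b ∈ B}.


A + B = {a + b : a ∈ A, b ∈ B}.
Enumerate all |A|·|B| = 3·3 = 9 pairs (a, b) and collect distinct sums.
a = -8: -8+-3=-11, -8+0=-8, -8+6=-2
a = -1: -1+-3=-4, -1+0=-1, -1+6=5
a = 8: 8+-3=5, 8+0=8, 8+6=14
Collecting distinct sums: A + B = {-11, -8, -4, -2, -1, 5, 8, 14}
|A + B| = 8

A + B = {-11, -8, -4, -2, -1, 5, 8, 14}


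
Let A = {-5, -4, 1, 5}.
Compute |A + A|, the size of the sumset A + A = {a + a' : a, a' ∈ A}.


A + A = {a + a' : a, a' ∈ A}; |A| = 4.
General bounds: 2|A| - 1 ≤ |A + A| ≤ |A|(|A|+1)/2, i.e. 7 ≤ |A + A| ≤ 10.
Lower bound 2|A|-1 is attained iff A is an arithmetic progression.
Enumerate sums a + a' for a ≤ a' (symmetric, so this suffices):
a = -5: -5+-5=-10, -5+-4=-9, -5+1=-4, -5+5=0
a = -4: -4+-4=-8, -4+1=-3, -4+5=1
a = 1: 1+1=2, 1+5=6
a = 5: 5+5=10
Distinct sums: {-10, -9, -8, -4, -3, 0, 1, 2, 6, 10}
|A + A| = 10

|A + A| = 10


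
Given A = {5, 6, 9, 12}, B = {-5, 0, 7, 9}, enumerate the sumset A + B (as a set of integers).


A + B = {a + b : a ∈ A, b ∈ B}.
Enumerate all |A|·|B| = 4·4 = 16 pairs (a, b) and collect distinct sums.
a = 5: 5+-5=0, 5+0=5, 5+7=12, 5+9=14
a = 6: 6+-5=1, 6+0=6, 6+7=13, 6+9=15
a = 9: 9+-5=4, 9+0=9, 9+7=16, 9+9=18
a = 12: 12+-5=7, 12+0=12, 12+7=19, 12+9=21
Collecting distinct sums: A + B = {0, 1, 4, 5, 6, 7, 9, 12, 13, 14, 15, 16, 18, 19, 21}
|A + B| = 15

A + B = {0, 1, 4, 5, 6, 7, 9, 12, 13, 14, 15, 16, 18, 19, 21}


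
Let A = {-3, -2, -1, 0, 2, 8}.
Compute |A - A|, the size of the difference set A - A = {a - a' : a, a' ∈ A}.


A - A = {a - a' : a, a' ∈ A}; |A| = 6.
Bounds: 2|A|-1 ≤ |A - A| ≤ |A|² - |A| + 1, i.e. 11 ≤ |A - A| ≤ 31.
Note: 0 ∈ A - A always (from a - a). The set is symmetric: if d ∈ A - A then -d ∈ A - A.
Enumerate nonzero differences d = a - a' with a > a' (then include -d):
Positive differences: {1, 2, 3, 4, 5, 6, 8, 9, 10, 11}
Full difference set: {0} ∪ (positive diffs) ∪ (negative diffs).
|A - A| = 1 + 2·10 = 21 (matches direct enumeration: 21).

|A - A| = 21


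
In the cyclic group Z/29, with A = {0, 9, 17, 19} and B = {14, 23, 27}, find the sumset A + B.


Work in Z/29Z: reduce every sum a + b modulo 29.
Enumerate all 12 pairs:
a = 0: 0+14=14, 0+23=23, 0+27=27
a = 9: 9+14=23, 9+23=3, 9+27=7
a = 17: 17+14=2, 17+23=11, 17+27=15
a = 19: 19+14=4, 19+23=13, 19+27=17
Distinct residues collected: {2, 3, 4, 7, 11, 13, 14, 15, 17, 23, 27}
|A + B| = 11 (out of 29 total residues).

A + B = {2, 3, 4, 7, 11, 13, 14, 15, 17, 23, 27}


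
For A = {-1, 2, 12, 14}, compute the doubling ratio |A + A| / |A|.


|A| = 4.
Compute A + A by enumerating all 16 pairs.
A + A = {-2, 1, 4, 11, 13, 14, 16, 24, 26, 28}, so |A + A| = 10.
K = |A + A| / |A| = 10/4 = 5/2 ≈ 2.5000.
Reference: AP of size 4 gives K = 7/4 ≈ 1.7500; a fully generic set of size 4 gives K ≈ 2.5000.

|A| = 4, |A + A| = 10, K = 10/4 = 5/2.


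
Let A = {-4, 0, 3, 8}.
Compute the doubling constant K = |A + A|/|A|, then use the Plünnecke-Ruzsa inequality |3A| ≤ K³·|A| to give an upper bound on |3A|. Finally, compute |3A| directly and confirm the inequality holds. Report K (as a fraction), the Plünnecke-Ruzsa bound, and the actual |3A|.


|A| = 4.
Step 1: Compute A + A by enumerating all 16 pairs.
A + A = {-8, -4, -1, 0, 3, 4, 6, 8, 11, 16}, so |A + A| = 10.
Step 2: Doubling constant K = |A + A|/|A| = 10/4 = 10/4 ≈ 2.5000.
Step 3: Plünnecke-Ruzsa gives |3A| ≤ K³·|A| = (2.5000)³ · 4 ≈ 62.5000.
Step 4: Compute 3A = A + A + A directly by enumerating all triples (a,b,c) ∈ A³; |3A| = 19.
Step 5: Check 19 ≤ 62.5000? Yes ✓.

K = 10/4, Plünnecke-Ruzsa bound K³|A| ≈ 62.5000, |3A| = 19, inequality holds.


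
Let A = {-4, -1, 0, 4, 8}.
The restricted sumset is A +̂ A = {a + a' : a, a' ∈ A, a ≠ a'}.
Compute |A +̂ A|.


Restricted sumset: A +̂ A = {a + a' : a ∈ A, a' ∈ A, a ≠ a'}.
Equivalently, take A + A and drop any sum 2a that is achievable ONLY as a + a for a ∈ A (i.e. sums representable only with equal summands).
Enumerate pairs (a, a') with a < a' (symmetric, so each unordered pair gives one sum; this covers all a ≠ a'):
  -4 + -1 = -5
  -4 + 0 = -4
  -4 + 4 = 0
  -4 + 8 = 4
  -1 + 0 = -1
  -1 + 4 = 3
  -1 + 8 = 7
  0 + 4 = 4
  0 + 8 = 8
  4 + 8 = 12
Collected distinct sums: {-5, -4, -1, 0, 3, 4, 7, 8, 12}
|A +̂ A| = 9
(Reference bound: |A +̂ A| ≥ 2|A| - 3 for |A| ≥ 2, with |A| = 5 giving ≥ 7.)

|A +̂ A| = 9


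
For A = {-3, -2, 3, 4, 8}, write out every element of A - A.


A - A = {a - a' : a, a' ∈ A}.
Compute a - a' for each ordered pair (a, a'):
a = -3: -3--3=0, -3--2=-1, -3-3=-6, -3-4=-7, -3-8=-11
a = -2: -2--3=1, -2--2=0, -2-3=-5, -2-4=-6, -2-8=-10
a = 3: 3--3=6, 3--2=5, 3-3=0, 3-4=-1, 3-8=-5
a = 4: 4--3=7, 4--2=6, 4-3=1, 4-4=0, 4-8=-4
a = 8: 8--3=11, 8--2=10, 8-3=5, 8-4=4, 8-8=0
Collecting distinct values (and noting 0 appears from a-a):
A - A = {-11, -10, -7, -6, -5, -4, -1, 0, 1, 4, 5, 6, 7, 10, 11}
|A - A| = 15

A - A = {-11, -10, -7, -6, -5, -4, -1, 0, 1, 4, 5, 6, 7, 10, 11}


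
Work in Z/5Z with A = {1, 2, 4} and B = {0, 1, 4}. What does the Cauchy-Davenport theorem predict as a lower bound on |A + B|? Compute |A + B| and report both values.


Cauchy-Davenport: |A + B| ≥ min(p, |A| + |B| - 1) for A, B nonempty in Z/pZ.
|A| = 3, |B| = 3, p = 5.
CD lower bound = min(5, 3 + 3 - 1) = min(5, 5) = 5.
Compute A + B mod 5 directly:
a = 1: 1+0=1, 1+1=2, 1+4=0
a = 2: 2+0=2, 2+1=3, 2+4=1
a = 4: 4+0=4, 4+1=0, 4+4=3
A + B = {0, 1, 2, 3, 4}, so |A + B| = 5.
Verify: 5 ≥ 5? Yes ✓.

CD lower bound = 5, actual |A + B| = 5.


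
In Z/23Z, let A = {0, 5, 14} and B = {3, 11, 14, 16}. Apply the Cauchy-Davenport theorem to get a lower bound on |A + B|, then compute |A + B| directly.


Cauchy-Davenport: |A + B| ≥ min(p, |A| + |B| - 1) for A, B nonempty in Z/pZ.
|A| = 3, |B| = 4, p = 23.
CD lower bound = min(23, 3 + 4 - 1) = min(23, 6) = 6.
Compute A + B mod 23 directly:
a = 0: 0+3=3, 0+11=11, 0+14=14, 0+16=16
a = 5: 5+3=8, 5+11=16, 5+14=19, 5+16=21
a = 14: 14+3=17, 14+11=2, 14+14=5, 14+16=7
A + B = {2, 3, 5, 7, 8, 11, 14, 16, 17, 19, 21}, so |A + B| = 11.
Verify: 11 ≥ 6? Yes ✓.

CD lower bound = 6, actual |A + B| = 11.


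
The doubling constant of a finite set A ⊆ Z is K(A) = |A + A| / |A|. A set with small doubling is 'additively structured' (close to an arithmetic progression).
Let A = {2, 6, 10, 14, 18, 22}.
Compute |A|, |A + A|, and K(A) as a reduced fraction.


|A| = 6.
Compute A + A by enumerating all 36 pairs.
A + A = {4, 8, 12, 16, 20, 24, 28, 32, 36, 40, 44}, so |A + A| = 11.
K = |A + A| / |A| = 11/6 (already in lowest terms) ≈ 1.8333.
Reference: AP of size 6 gives K = 11/6 ≈ 1.8333; a fully generic set of size 6 gives K ≈ 3.5000.

|A| = 6, |A + A| = 11, K = 11/6.


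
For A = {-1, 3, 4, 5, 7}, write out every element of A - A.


A - A = {a - a' : a, a' ∈ A}.
Compute a - a' for each ordered pair (a, a'):
a = -1: -1--1=0, -1-3=-4, -1-4=-5, -1-5=-6, -1-7=-8
a = 3: 3--1=4, 3-3=0, 3-4=-1, 3-5=-2, 3-7=-4
a = 4: 4--1=5, 4-3=1, 4-4=0, 4-5=-1, 4-7=-3
a = 5: 5--1=6, 5-3=2, 5-4=1, 5-5=0, 5-7=-2
a = 7: 7--1=8, 7-3=4, 7-4=3, 7-5=2, 7-7=0
Collecting distinct values (and noting 0 appears from a-a):
A - A = {-8, -6, -5, -4, -3, -2, -1, 0, 1, 2, 3, 4, 5, 6, 8}
|A - A| = 15

A - A = {-8, -6, -5, -4, -3, -2, -1, 0, 1, 2, 3, 4, 5, 6, 8}


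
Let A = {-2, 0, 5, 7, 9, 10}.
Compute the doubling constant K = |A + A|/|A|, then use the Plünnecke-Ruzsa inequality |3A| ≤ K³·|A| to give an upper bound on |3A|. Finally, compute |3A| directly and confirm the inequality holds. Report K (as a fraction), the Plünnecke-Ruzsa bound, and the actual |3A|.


|A| = 6.
Step 1: Compute A + A by enumerating all 36 pairs.
A + A = {-4, -2, 0, 3, 5, 7, 8, 9, 10, 12, 14, 15, 16, 17, 18, 19, 20}, so |A + A| = 17.
Step 2: Doubling constant K = |A + A|/|A| = 17/6 = 17/6 ≈ 2.8333.
Step 3: Plünnecke-Ruzsa gives |3A| ≤ K³·|A| = (2.8333)³ · 6 ≈ 136.4722.
Step 4: Compute 3A = A + A + A directly by enumerating all triples (a,b,c) ∈ A³; |3A| = 31.
Step 5: Check 31 ≤ 136.4722? Yes ✓.

K = 17/6, Plünnecke-Ruzsa bound K³|A| ≈ 136.4722, |3A| = 31, inequality holds.


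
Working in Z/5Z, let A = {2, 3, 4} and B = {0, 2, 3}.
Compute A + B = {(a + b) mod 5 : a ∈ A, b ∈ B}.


Work in Z/5Z: reduce every sum a + b modulo 5.
Enumerate all 9 pairs:
a = 2: 2+0=2, 2+2=4, 2+3=0
a = 3: 3+0=3, 3+2=0, 3+3=1
a = 4: 4+0=4, 4+2=1, 4+3=2
Distinct residues collected: {0, 1, 2, 3, 4}
|A + B| = 5 (out of 5 total residues).

A + B = {0, 1, 2, 3, 4}


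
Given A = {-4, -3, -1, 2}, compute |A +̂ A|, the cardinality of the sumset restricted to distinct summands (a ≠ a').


Restricted sumset: A +̂ A = {a + a' : a ∈ A, a' ∈ A, a ≠ a'}.
Equivalently, take A + A and drop any sum 2a that is achievable ONLY as a + a for a ∈ A (i.e. sums representable only with equal summands).
Enumerate pairs (a, a') with a < a' (symmetric, so each unordered pair gives one sum; this covers all a ≠ a'):
  -4 + -3 = -7
  -4 + -1 = -5
  -4 + 2 = -2
  -3 + -1 = -4
  -3 + 2 = -1
  -1 + 2 = 1
Collected distinct sums: {-7, -5, -4, -2, -1, 1}
|A +̂ A| = 6
(Reference bound: |A +̂ A| ≥ 2|A| - 3 for |A| ≥ 2, with |A| = 4 giving ≥ 5.)

|A +̂ A| = 6


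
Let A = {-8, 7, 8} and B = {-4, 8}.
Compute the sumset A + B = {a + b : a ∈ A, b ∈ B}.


A + B = {a + b : a ∈ A, b ∈ B}.
Enumerate all |A|·|B| = 3·2 = 6 pairs (a, b) and collect distinct sums.
a = -8: -8+-4=-12, -8+8=0
a = 7: 7+-4=3, 7+8=15
a = 8: 8+-4=4, 8+8=16
Collecting distinct sums: A + B = {-12, 0, 3, 4, 15, 16}
|A + B| = 6

A + B = {-12, 0, 3, 4, 15, 16}


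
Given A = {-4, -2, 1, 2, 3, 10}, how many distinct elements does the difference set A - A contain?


A - A = {a - a' : a, a' ∈ A}; |A| = 6.
Bounds: 2|A|-1 ≤ |A - A| ≤ |A|² - |A| + 1, i.e. 11 ≤ |A - A| ≤ 31.
Note: 0 ∈ A - A always (from a - a). The set is symmetric: if d ∈ A - A then -d ∈ A - A.
Enumerate nonzero differences d = a - a' with a > a' (then include -d):
Positive differences: {1, 2, 3, 4, 5, 6, 7, 8, 9, 12, 14}
Full difference set: {0} ∪ (positive diffs) ∪ (negative diffs).
|A - A| = 1 + 2·11 = 23 (matches direct enumeration: 23).

|A - A| = 23


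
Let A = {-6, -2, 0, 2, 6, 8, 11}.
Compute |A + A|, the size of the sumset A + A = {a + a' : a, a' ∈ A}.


A + A = {a + a' : a, a' ∈ A}; |A| = 7.
General bounds: 2|A| - 1 ≤ |A + A| ≤ |A|(|A|+1)/2, i.e. 13 ≤ |A + A| ≤ 28.
Lower bound 2|A|-1 is attained iff A is an arithmetic progression.
Enumerate sums a + a' for a ≤ a' (symmetric, so this suffices):
a = -6: -6+-6=-12, -6+-2=-8, -6+0=-6, -6+2=-4, -6+6=0, -6+8=2, -6+11=5
a = -2: -2+-2=-4, -2+0=-2, -2+2=0, -2+6=4, -2+8=6, -2+11=9
a = 0: 0+0=0, 0+2=2, 0+6=6, 0+8=8, 0+11=11
a = 2: 2+2=4, 2+6=8, 2+8=10, 2+11=13
a = 6: 6+6=12, 6+8=14, 6+11=17
a = 8: 8+8=16, 8+11=19
a = 11: 11+11=22
Distinct sums: {-12, -8, -6, -4, -2, 0, 2, 4, 5, 6, 8, 9, 10, 11, 12, 13, 14, 16, 17, 19, 22}
|A + A| = 21

|A + A| = 21


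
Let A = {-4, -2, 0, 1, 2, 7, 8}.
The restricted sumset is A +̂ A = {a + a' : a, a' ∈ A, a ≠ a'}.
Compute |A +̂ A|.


Restricted sumset: A +̂ A = {a + a' : a ∈ A, a' ∈ A, a ≠ a'}.
Equivalently, take A + A and drop any sum 2a that is achievable ONLY as a + a for a ∈ A (i.e. sums representable only with equal summands).
Enumerate pairs (a, a') with a < a' (symmetric, so each unordered pair gives one sum; this covers all a ≠ a'):
  -4 + -2 = -6
  -4 + 0 = -4
  -4 + 1 = -3
  -4 + 2 = -2
  -4 + 7 = 3
  -4 + 8 = 4
  -2 + 0 = -2
  -2 + 1 = -1
  -2 + 2 = 0
  -2 + 7 = 5
  -2 + 8 = 6
  0 + 1 = 1
  0 + 2 = 2
  0 + 7 = 7
  0 + 8 = 8
  1 + 2 = 3
  1 + 7 = 8
  1 + 8 = 9
  2 + 7 = 9
  2 + 8 = 10
  7 + 8 = 15
Collected distinct sums: {-6, -4, -3, -2, -1, 0, 1, 2, 3, 4, 5, 6, 7, 8, 9, 10, 15}
|A +̂ A| = 17
(Reference bound: |A +̂ A| ≥ 2|A| - 3 for |A| ≥ 2, with |A| = 7 giving ≥ 11.)

|A +̂ A| = 17


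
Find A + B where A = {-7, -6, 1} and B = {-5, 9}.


A + B = {a + b : a ∈ A, b ∈ B}.
Enumerate all |A|·|B| = 3·2 = 6 pairs (a, b) and collect distinct sums.
a = -7: -7+-5=-12, -7+9=2
a = -6: -6+-5=-11, -6+9=3
a = 1: 1+-5=-4, 1+9=10
Collecting distinct sums: A + B = {-12, -11, -4, 2, 3, 10}
|A + B| = 6

A + B = {-12, -11, -4, 2, 3, 10}


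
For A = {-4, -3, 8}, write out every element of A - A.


A - A = {a - a' : a, a' ∈ A}.
Compute a - a' for each ordered pair (a, a'):
a = -4: -4--4=0, -4--3=-1, -4-8=-12
a = -3: -3--4=1, -3--3=0, -3-8=-11
a = 8: 8--4=12, 8--3=11, 8-8=0
Collecting distinct values (and noting 0 appears from a-a):
A - A = {-12, -11, -1, 0, 1, 11, 12}
|A - A| = 7

A - A = {-12, -11, -1, 0, 1, 11, 12}


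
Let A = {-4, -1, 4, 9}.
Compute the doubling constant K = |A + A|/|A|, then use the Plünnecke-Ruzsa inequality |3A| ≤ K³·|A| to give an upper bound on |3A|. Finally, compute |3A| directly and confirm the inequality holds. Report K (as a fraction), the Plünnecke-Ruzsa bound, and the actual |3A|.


|A| = 4.
Step 1: Compute A + A by enumerating all 16 pairs.
A + A = {-8, -5, -2, 0, 3, 5, 8, 13, 18}, so |A + A| = 9.
Step 2: Doubling constant K = |A + A|/|A| = 9/4 = 9/4 ≈ 2.2500.
Step 3: Plünnecke-Ruzsa gives |3A| ≤ K³·|A| = (2.2500)³ · 4 ≈ 45.5625.
Step 4: Compute 3A = A + A + A directly by enumerating all triples (a,b,c) ∈ A³; |3A| = 16.
Step 5: Check 16 ≤ 45.5625? Yes ✓.

K = 9/4, Plünnecke-Ruzsa bound K³|A| ≈ 45.5625, |3A| = 16, inequality holds.


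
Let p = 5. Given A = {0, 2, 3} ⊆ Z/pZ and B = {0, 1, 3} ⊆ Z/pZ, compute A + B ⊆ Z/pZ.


Work in Z/5Z: reduce every sum a + b modulo 5.
Enumerate all 9 pairs:
a = 0: 0+0=0, 0+1=1, 0+3=3
a = 2: 2+0=2, 2+1=3, 2+3=0
a = 3: 3+0=3, 3+1=4, 3+3=1
Distinct residues collected: {0, 1, 2, 3, 4}
|A + B| = 5 (out of 5 total residues).

A + B = {0, 1, 2, 3, 4}


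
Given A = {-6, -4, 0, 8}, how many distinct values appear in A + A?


A + A = {a + a' : a, a' ∈ A}; |A| = 4.
General bounds: 2|A| - 1 ≤ |A + A| ≤ |A|(|A|+1)/2, i.e. 7 ≤ |A + A| ≤ 10.
Lower bound 2|A|-1 is attained iff A is an arithmetic progression.
Enumerate sums a + a' for a ≤ a' (symmetric, so this suffices):
a = -6: -6+-6=-12, -6+-4=-10, -6+0=-6, -6+8=2
a = -4: -4+-4=-8, -4+0=-4, -4+8=4
a = 0: 0+0=0, 0+8=8
a = 8: 8+8=16
Distinct sums: {-12, -10, -8, -6, -4, 0, 2, 4, 8, 16}
|A + A| = 10

|A + A| = 10


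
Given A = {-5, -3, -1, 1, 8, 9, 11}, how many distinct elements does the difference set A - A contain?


A - A = {a - a' : a, a' ∈ A}; |A| = 7.
Bounds: 2|A|-1 ≤ |A - A| ≤ |A|² - |A| + 1, i.e. 13 ≤ |A - A| ≤ 43.
Note: 0 ∈ A - A always (from a - a). The set is symmetric: if d ∈ A - A then -d ∈ A - A.
Enumerate nonzero differences d = a - a' with a > a' (then include -d):
Positive differences: {1, 2, 3, 4, 6, 7, 8, 9, 10, 11, 12, 13, 14, 16}
Full difference set: {0} ∪ (positive diffs) ∪ (negative diffs).
|A - A| = 1 + 2·14 = 29 (matches direct enumeration: 29).

|A - A| = 29


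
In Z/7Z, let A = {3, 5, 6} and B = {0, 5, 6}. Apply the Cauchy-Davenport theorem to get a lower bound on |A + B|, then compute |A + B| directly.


Cauchy-Davenport: |A + B| ≥ min(p, |A| + |B| - 1) for A, B nonempty in Z/pZ.
|A| = 3, |B| = 3, p = 7.
CD lower bound = min(7, 3 + 3 - 1) = min(7, 5) = 5.
Compute A + B mod 7 directly:
a = 3: 3+0=3, 3+5=1, 3+6=2
a = 5: 5+0=5, 5+5=3, 5+6=4
a = 6: 6+0=6, 6+5=4, 6+6=5
A + B = {1, 2, 3, 4, 5, 6}, so |A + B| = 6.
Verify: 6 ≥ 5? Yes ✓.

CD lower bound = 5, actual |A + B| = 6.


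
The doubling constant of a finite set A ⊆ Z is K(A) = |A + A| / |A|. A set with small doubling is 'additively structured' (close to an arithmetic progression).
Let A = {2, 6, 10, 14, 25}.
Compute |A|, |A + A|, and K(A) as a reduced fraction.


|A| = 5.
Compute A + A by enumerating all 25 pairs.
A + A = {4, 8, 12, 16, 20, 24, 27, 28, 31, 35, 39, 50}, so |A + A| = 12.
K = |A + A| / |A| = 12/5 (already in lowest terms) ≈ 2.4000.
Reference: AP of size 5 gives K = 9/5 ≈ 1.8000; a fully generic set of size 5 gives K ≈ 3.0000.

|A| = 5, |A + A| = 12, K = 12/5.


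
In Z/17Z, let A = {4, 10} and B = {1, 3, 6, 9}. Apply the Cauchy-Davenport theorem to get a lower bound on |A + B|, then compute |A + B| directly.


Cauchy-Davenport: |A + B| ≥ min(p, |A| + |B| - 1) for A, B nonempty in Z/pZ.
|A| = 2, |B| = 4, p = 17.
CD lower bound = min(17, 2 + 4 - 1) = min(17, 5) = 5.
Compute A + B mod 17 directly:
a = 4: 4+1=5, 4+3=7, 4+6=10, 4+9=13
a = 10: 10+1=11, 10+3=13, 10+6=16, 10+9=2
A + B = {2, 5, 7, 10, 11, 13, 16}, so |A + B| = 7.
Verify: 7 ≥ 5? Yes ✓.

CD lower bound = 5, actual |A + B| = 7.


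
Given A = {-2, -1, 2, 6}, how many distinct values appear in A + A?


A + A = {a + a' : a, a' ∈ A}; |A| = 4.
General bounds: 2|A| - 1 ≤ |A + A| ≤ |A|(|A|+1)/2, i.e. 7 ≤ |A + A| ≤ 10.
Lower bound 2|A|-1 is attained iff A is an arithmetic progression.
Enumerate sums a + a' for a ≤ a' (symmetric, so this suffices):
a = -2: -2+-2=-4, -2+-1=-3, -2+2=0, -2+6=4
a = -1: -1+-1=-2, -1+2=1, -1+6=5
a = 2: 2+2=4, 2+6=8
a = 6: 6+6=12
Distinct sums: {-4, -3, -2, 0, 1, 4, 5, 8, 12}
|A + A| = 9

|A + A| = 9


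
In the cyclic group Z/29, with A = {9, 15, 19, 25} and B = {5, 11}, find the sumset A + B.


Work in Z/29Z: reduce every sum a + b modulo 29.
Enumerate all 8 pairs:
a = 9: 9+5=14, 9+11=20
a = 15: 15+5=20, 15+11=26
a = 19: 19+5=24, 19+11=1
a = 25: 25+5=1, 25+11=7
Distinct residues collected: {1, 7, 14, 20, 24, 26}
|A + B| = 6 (out of 29 total residues).

A + B = {1, 7, 14, 20, 24, 26}


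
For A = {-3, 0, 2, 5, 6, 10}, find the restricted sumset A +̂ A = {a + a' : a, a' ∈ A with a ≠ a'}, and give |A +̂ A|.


Restricted sumset: A +̂ A = {a + a' : a ∈ A, a' ∈ A, a ≠ a'}.
Equivalently, take A + A and drop any sum 2a that is achievable ONLY as a + a for a ∈ A (i.e. sums representable only with equal summands).
Enumerate pairs (a, a') with a < a' (symmetric, so each unordered pair gives one sum; this covers all a ≠ a'):
  -3 + 0 = -3
  -3 + 2 = -1
  -3 + 5 = 2
  -3 + 6 = 3
  -3 + 10 = 7
  0 + 2 = 2
  0 + 5 = 5
  0 + 6 = 6
  0 + 10 = 10
  2 + 5 = 7
  2 + 6 = 8
  2 + 10 = 12
  5 + 6 = 11
  5 + 10 = 15
  6 + 10 = 16
Collected distinct sums: {-3, -1, 2, 3, 5, 6, 7, 8, 10, 11, 12, 15, 16}
|A +̂ A| = 13
(Reference bound: |A +̂ A| ≥ 2|A| - 3 for |A| ≥ 2, with |A| = 6 giving ≥ 9.)

|A +̂ A| = 13


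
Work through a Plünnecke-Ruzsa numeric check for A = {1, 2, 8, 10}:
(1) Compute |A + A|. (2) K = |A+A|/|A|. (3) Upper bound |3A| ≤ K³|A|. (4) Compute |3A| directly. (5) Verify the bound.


|A| = 4.
Step 1: Compute A + A by enumerating all 16 pairs.
A + A = {2, 3, 4, 9, 10, 11, 12, 16, 18, 20}, so |A + A| = 10.
Step 2: Doubling constant K = |A + A|/|A| = 10/4 = 10/4 ≈ 2.5000.
Step 3: Plünnecke-Ruzsa gives |3A| ≤ K³·|A| = (2.5000)³ · 4 ≈ 62.5000.
Step 4: Compute 3A = A + A + A directly by enumerating all triples (a,b,c) ∈ A³; |3A| = 19.
Step 5: Check 19 ≤ 62.5000? Yes ✓.

K = 10/4, Plünnecke-Ruzsa bound K³|A| ≈ 62.5000, |3A| = 19, inequality holds.


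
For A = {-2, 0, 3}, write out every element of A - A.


A - A = {a - a' : a, a' ∈ A}.
Compute a - a' for each ordered pair (a, a'):
a = -2: -2--2=0, -2-0=-2, -2-3=-5
a = 0: 0--2=2, 0-0=0, 0-3=-3
a = 3: 3--2=5, 3-0=3, 3-3=0
Collecting distinct values (and noting 0 appears from a-a):
A - A = {-5, -3, -2, 0, 2, 3, 5}
|A - A| = 7

A - A = {-5, -3, -2, 0, 2, 3, 5}


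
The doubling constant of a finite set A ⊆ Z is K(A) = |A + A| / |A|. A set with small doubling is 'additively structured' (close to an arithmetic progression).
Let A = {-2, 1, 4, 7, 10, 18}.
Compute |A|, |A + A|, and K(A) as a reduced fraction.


|A| = 6.
Compute A + A by enumerating all 36 pairs.
A + A = {-4, -1, 2, 5, 8, 11, 14, 16, 17, 19, 20, 22, 25, 28, 36}, so |A + A| = 15.
K = |A + A| / |A| = 15/6 = 5/2 ≈ 2.5000.
Reference: AP of size 6 gives K = 11/6 ≈ 1.8333; a fully generic set of size 6 gives K ≈ 3.5000.

|A| = 6, |A + A| = 15, K = 15/6 = 5/2.


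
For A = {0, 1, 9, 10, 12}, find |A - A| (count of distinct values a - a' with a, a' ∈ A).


A - A = {a - a' : a, a' ∈ A}; |A| = 5.
Bounds: 2|A|-1 ≤ |A - A| ≤ |A|² - |A| + 1, i.e. 9 ≤ |A - A| ≤ 21.
Note: 0 ∈ A - A always (from a - a). The set is symmetric: if d ∈ A - A then -d ∈ A - A.
Enumerate nonzero differences d = a - a' with a > a' (then include -d):
Positive differences: {1, 2, 3, 8, 9, 10, 11, 12}
Full difference set: {0} ∪ (positive diffs) ∪ (negative diffs).
|A - A| = 1 + 2·8 = 17 (matches direct enumeration: 17).

|A - A| = 17


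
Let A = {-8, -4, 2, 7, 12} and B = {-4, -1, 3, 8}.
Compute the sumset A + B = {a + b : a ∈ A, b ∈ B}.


A + B = {a + b : a ∈ A, b ∈ B}.
Enumerate all |A|·|B| = 5·4 = 20 pairs (a, b) and collect distinct sums.
a = -8: -8+-4=-12, -8+-1=-9, -8+3=-5, -8+8=0
a = -4: -4+-4=-8, -4+-1=-5, -4+3=-1, -4+8=4
a = 2: 2+-4=-2, 2+-1=1, 2+3=5, 2+8=10
a = 7: 7+-4=3, 7+-1=6, 7+3=10, 7+8=15
a = 12: 12+-4=8, 12+-1=11, 12+3=15, 12+8=20
Collecting distinct sums: A + B = {-12, -9, -8, -5, -2, -1, 0, 1, 3, 4, 5, 6, 8, 10, 11, 15, 20}
|A + B| = 17

A + B = {-12, -9, -8, -5, -2, -1, 0, 1, 3, 4, 5, 6, 8, 10, 11, 15, 20}


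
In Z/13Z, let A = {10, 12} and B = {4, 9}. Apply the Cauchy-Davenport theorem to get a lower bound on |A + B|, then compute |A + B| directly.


Cauchy-Davenport: |A + B| ≥ min(p, |A| + |B| - 1) for A, B nonempty in Z/pZ.
|A| = 2, |B| = 2, p = 13.
CD lower bound = min(13, 2 + 2 - 1) = min(13, 3) = 3.
Compute A + B mod 13 directly:
a = 10: 10+4=1, 10+9=6
a = 12: 12+4=3, 12+9=8
A + B = {1, 3, 6, 8}, so |A + B| = 4.
Verify: 4 ≥ 3? Yes ✓.

CD lower bound = 3, actual |A + B| = 4.


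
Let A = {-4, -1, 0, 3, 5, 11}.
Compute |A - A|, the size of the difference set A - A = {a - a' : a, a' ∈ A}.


A - A = {a - a' : a, a' ∈ A}; |A| = 6.
Bounds: 2|A|-1 ≤ |A - A| ≤ |A|² - |A| + 1, i.e. 11 ≤ |A - A| ≤ 31.
Note: 0 ∈ A - A always (from a - a). The set is symmetric: if d ∈ A - A then -d ∈ A - A.
Enumerate nonzero differences d = a - a' with a > a' (then include -d):
Positive differences: {1, 2, 3, 4, 5, 6, 7, 8, 9, 11, 12, 15}
Full difference set: {0} ∪ (positive diffs) ∪ (negative diffs).
|A - A| = 1 + 2·12 = 25 (matches direct enumeration: 25).

|A - A| = 25


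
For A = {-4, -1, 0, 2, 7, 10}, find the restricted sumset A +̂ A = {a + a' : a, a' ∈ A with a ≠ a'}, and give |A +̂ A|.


Restricted sumset: A +̂ A = {a + a' : a ∈ A, a' ∈ A, a ≠ a'}.
Equivalently, take A + A and drop any sum 2a that is achievable ONLY as a + a for a ∈ A (i.e. sums representable only with equal summands).
Enumerate pairs (a, a') with a < a' (symmetric, so each unordered pair gives one sum; this covers all a ≠ a'):
  -4 + -1 = -5
  -4 + 0 = -4
  -4 + 2 = -2
  -4 + 7 = 3
  -4 + 10 = 6
  -1 + 0 = -1
  -1 + 2 = 1
  -1 + 7 = 6
  -1 + 10 = 9
  0 + 2 = 2
  0 + 7 = 7
  0 + 10 = 10
  2 + 7 = 9
  2 + 10 = 12
  7 + 10 = 17
Collected distinct sums: {-5, -4, -2, -1, 1, 2, 3, 6, 7, 9, 10, 12, 17}
|A +̂ A| = 13
(Reference bound: |A +̂ A| ≥ 2|A| - 3 for |A| ≥ 2, with |A| = 6 giving ≥ 9.)

|A +̂ A| = 13


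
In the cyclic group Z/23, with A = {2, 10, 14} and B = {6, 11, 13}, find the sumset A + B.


Work in Z/23Z: reduce every sum a + b modulo 23.
Enumerate all 9 pairs:
a = 2: 2+6=8, 2+11=13, 2+13=15
a = 10: 10+6=16, 10+11=21, 10+13=0
a = 14: 14+6=20, 14+11=2, 14+13=4
Distinct residues collected: {0, 2, 4, 8, 13, 15, 16, 20, 21}
|A + B| = 9 (out of 23 total residues).

A + B = {0, 2, 4, 8, 13, 15, 16, 20, 21}


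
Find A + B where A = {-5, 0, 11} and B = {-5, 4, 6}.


A + B = {a + b : a ∈ A, b ∈ B}.
Enumerate all |A|·|B| = 3·3 = 9 pairs (a, b) and collect distinct sums.
a = -5: -5+-5=-10, -5+4=-1, -5+6=1
a = 0: 0+-5=-5, 0+4=4, 0+6=6
a = 11: 11+-5=6, 11+4=15, 11+6=17
Collecting distinct sums: A + B = {-10, -5, -1, 1, 4, 6, 15, 17}
|A + B| = 8

A + B = {-10, -5, -1, 1, 4, 6, 15, 17}


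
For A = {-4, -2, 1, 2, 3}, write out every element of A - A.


A - A = {a - a' : a, a' ∈ A}.
Compute a - a' for each ordered pair (a, a'):
a = -4: -4--4=0, -4--2=-2, -4-1=-5, -4-2=-6, -4-3=-7
a = -2: -2--4=2, -2--2=0, -2-1=-3, -2-2=-4, -2-3=-5
a = 1: 1--4=5, 1--2=3, 1-1=0, 1-2=-1, 1-3=-2
a = 2: 2--4=6, 2--2=4, 2-1=1, 2-2=0, 2-3=-1
a = 3: 3--4=7, 3--2=5, 3-1=2, 3-2=1, 3-3=0
Collecting distinct values (and noting 0 appears from a-a):
A - A = {-7, -6, -5, -4, -3, -2, -1, 0, 1, 2, 3, 4, 5, 6, 7}
|A - A| = 15

A - A = {-7, -6, -5, -4, -3, -2, -1, 0, 1, 2, 3, 4, 5, 6, 7}


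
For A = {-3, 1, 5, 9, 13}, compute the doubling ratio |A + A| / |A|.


|A| = 5.
Compute A + A by enumerating all 25 pairs.
A + A = {-6, -2, 2, 6, 10, 14, 18, 22, 26}, so |A + A| = 9.
K = |A + A| / |A| = 9/5 (already in lowest terms) ≈ 1.8000.
Reference: AP of size 5 gives K = 9/5 ≈ 1.8000; a fully generic set of size 5 gives K ≈ 3.0000.

|A| = 5, |A + A| = 9, K = 9/5.


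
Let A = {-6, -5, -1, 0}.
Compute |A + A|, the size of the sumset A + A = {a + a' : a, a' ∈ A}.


A + A = {a + a' : a, a' ∈ A}; |A| = 4.
General bounds: 2|A| - 1 ≤ |A + A| ≤ |A|(|A|+1)/2, i.e. 7 ≤ |A + A| ≤ 10.
Lower bound 2|A|-1 is attained iff A is an arithmetic progression.
Enumerate sums a + a' for a ≤ a' (symmetric, so this suffices):
a = -6: -6+-6=-12, -6+-5=-11, -6+-1=-7, -6+0=-6
a = -5: -5+-5=-10, -5+-1=-6, -5+0=-5
a = -1: -1+-1=-2, -1+0=-1
a = 0: 0+0=0
Distinct sums: {-12, -11, -10, -7, -6, -5, -2, -1, 0}
|A + A| = 9

|A + A| = 9


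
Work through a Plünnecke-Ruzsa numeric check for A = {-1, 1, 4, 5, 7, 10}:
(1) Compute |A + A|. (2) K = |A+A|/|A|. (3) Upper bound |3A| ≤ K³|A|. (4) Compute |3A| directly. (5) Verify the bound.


|A| = 6.
Step 1: Compute A + A by enumerating all 36 pairs.
A + A = {-2, 0, 2, 3, 4, 5, 6, 8, 9, 10, 11, 12, 14, 15, 17, 20}, so |A + A| = 16.
Step 2: Doubling constant K = |A + A|/|A| = 16/6 = 16/6 ≈ 2.6667.
Step 3: Plünnecke-Ruzsa gives |3A| ≤ K³·|A| = (2.6667)³ · 6 ≈ 113.7778.
Step 4: Compute 3A = A + A + A directly by enumerating all triples (a,b,c) ∈ A³; |3A| = 28.
Step 5: Check 28 ≤ 113.7778? Yes ✓.

K = 16/6, Plünnecke-Ruzsa bound K³|A| ≈ 113.7778, |3A| = 28, inequality holds.


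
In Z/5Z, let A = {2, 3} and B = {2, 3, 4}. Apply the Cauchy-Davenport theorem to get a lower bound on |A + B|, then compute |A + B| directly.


Cauchy-Davenport: |A + B| ≥ min(p, |A| + |B| - 1) for A, B nonempty in Z/pZ.
|A| = 2, |B| = 3, p = 5.
CD lower bound = min(5, 2 + 3 - 1) = min(5, 4) = 4.
Compute A + B mod 5 directly:
a = 2: 2+2=4, 2+3=0, 2+4=1
a = 3: 3+2=0, 3+3=1, 3+4=2
A + B = {0, 1, 2, 4}, so |A + B| = 4.
Verify: 4 ≥ 4? Yes ✓.

CD lower bound = 4, actual |A + B| = 4.


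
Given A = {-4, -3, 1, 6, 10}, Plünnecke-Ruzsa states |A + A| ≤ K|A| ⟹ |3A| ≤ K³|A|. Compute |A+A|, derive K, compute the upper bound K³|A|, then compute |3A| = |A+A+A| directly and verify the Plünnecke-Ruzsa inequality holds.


|A| = 5.
Step 1: Compute A + A by enumerating all 25 pairs.
A + A = {-8, -7, -6, -3, -2, 2, 3, 6, 7, 11, 12, 16, 20}, so |A + A| = 13.
Step 2: Doubling constant K = |A + A|/|A| = 13/5 = 13/5 ≈ 2.6000.
Step 3: Plünnecke-Ruzsa gives |3A| ≤ K³·|A| = (2.6000)³ · 5 ≈ 87.8800.
Step 4: Compute 3A = A + A + A directly by enumerating all triples (a,b,c) ∈ A³; |3A| = 25.
Step 5: Check 25 ≤ 87.8800? Yes ✓.

K = 13/5, Plünnecke-Ruzsa bound K³|A| ≈ 87.8800, |3A| = 25, inequality holds.


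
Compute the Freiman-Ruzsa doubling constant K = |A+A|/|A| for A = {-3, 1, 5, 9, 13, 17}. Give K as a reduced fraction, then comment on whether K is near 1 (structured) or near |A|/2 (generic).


|A| = 6.
Compute A + A by enumerating all 36 pairs.
A + A = {-6, -2, 2, 6, 10, 14, 18, 22, 26, 30, 34}, so |A + A| = 11.
K = |A + A| / |A| = 11/6 (already in lowest terms) ≈ 1.8333.
Reference: AP of size 6 gives K = 11/6 ≈ 1.8333; a fully generic set of size 6 gives K ≈ 3.5000.

|A| = 6, |A + A| = 11, K = 11/6.


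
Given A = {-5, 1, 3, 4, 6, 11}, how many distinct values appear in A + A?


A + A = {a + a' : a, a' ∈ A}; |A| = 6.
General bounds: 2|A| - 1 ≤ |A + A| ≤ |A|(|A|+1)/2, i.e. 11 ≤ |A + A| ≤ 21.
Lower bound 2|A|-1 is attained iff A is an arithmetic progression.
Enumerate sums a + a' for a ≤ a' (symmetric, so this suffices):
a = -5: -5+-5=-10, -5+1=-4, -5+3=-2, -5+4=-1, -5+6=1, -5+11=6
a = 1: 1+1=2, 1+3=4, 1+4=5, 1+6=7, 1+11=12
a = 3: 3+3=6, 3+4=7, 3+6=9, 3+11=14
a = 4: 4+4=8, 4+6=10, 4+11=15
a = 6: 6+6=12, 6+11=17
a = 11: 11+11=22
Distinct sums: {-10, -4, -2, -1, 1, 2, 4, 5, 6, 7, 8, 9, 10, 12, 14, 15, 17, 22}
|A + A| = 18

|A + A| = 18


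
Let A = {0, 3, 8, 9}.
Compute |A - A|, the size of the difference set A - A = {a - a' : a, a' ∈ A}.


A - A = {a - a' : a, a' ∈ A}; |A| = 4.
Bounds: 2|A|-1 ≤ |A - A| ≤ |A|² - |A| + 1, i.e. 7 ≤ |A - A| ≤ 13.
Note: 0 ∈ A - A always (from a - a). The set is symmetric: if d ∈ A - A then -d ∈ A - A.
Enumerate nonzero differences d = a - a' with a > a' (then include -d):
Positive differences: {1, 3, 5, 6, 8, 9}
Full difference set: {0} ∪ (positive diffs) ∪ (negative diffs).
|A - A| = 1 + 2·6 = 13 (matches direct enumeration: 13).

|A - A| = 13


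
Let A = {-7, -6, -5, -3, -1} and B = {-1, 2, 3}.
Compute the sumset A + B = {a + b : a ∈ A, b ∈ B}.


A + B = {a + b : a ∈ A, b ∈ B}.
Enumerate all |A|·|B| = 5·3 = 15 pairs (a, b) and collect distinct sums.
a = -7: -7+-1=-8, -7+2=-5, -7+3=-4
a = -6: -6+-1=-7, -6+2=-4, -6+3=-3
a = -5: -5+-1=-6, -5+2=-3, -5+3=-2
a = -3: -3+-1=-4, -3+2=-1, -3+3=0
a = -1: -1+-1=-2, -1+2=1, -1+3=2
Collecting distinct sums: A + B = {-8, -7, -6, -5, -4, -3, -2, -1, 0, 1, 2}
|A + B| = 11

A + B = {-8, -7, -6, -5, -4, -3, -2, -1, 0, 1, 2}


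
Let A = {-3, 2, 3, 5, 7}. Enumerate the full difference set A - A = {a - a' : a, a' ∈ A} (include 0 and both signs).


A - A = {a - a' : a, a' ∈ A}.
Compute a - a' for each ordered pair (a, a'):
a = -3: -3--3=0, -3-2=-5, -3-3=-6, -3-5=-8, -3-7=-10
a = 2: 2--3=5, 2-2=0, 2-3=-1, 2-5=-3, 2-7=-5
a = 3: 3--3=6, 3-2=1, 3-3=0, 3-5=-2, 3-7=-4
a = 5: 5--3=8, 5-2=3, 5-3=2, 5-5=0, 5-7=-2
a = 7: 7--3=10, 7-2=5, 7-3=4, 7-5=2, 7-7=0
Collecting distinct values (and noting 0 appears from a-a):
A - A = {-10, -8, -6, -5, -4, -3, -2, -1, 0, 1, 2, 3, 4, 5, 6, 8, 10}
|A - A| = 17

A - A = {-10, -8, -6, -5, -4, -3, -2, -1, 0, 1, 2, 3, 4, 5, 6, 8, 10}


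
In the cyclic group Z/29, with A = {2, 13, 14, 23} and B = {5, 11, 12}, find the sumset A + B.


Work in Z/29Z: reduce every sum a + b modulo 29.
Enumerate all 12 pairs:
a = 2: 2+5=7, 2+11=13, 2+12=14
a = 13: 13+5=18, 13+11=24, 13+12=25
a = 14: 14+5=19, 14+11=25, 14+12=26
a = 23: 23+5=28, 23+11=5, 23+12=6
Distinct residues collected: {5, 6, 7, 13, 14, 18, 19, 24, 25, 26, 28}
|A + B| = 11 (out of 29 total residues).

A + B = {5, 6, 7, 13, 14, 18, 19, 24, 25, 26, 28}


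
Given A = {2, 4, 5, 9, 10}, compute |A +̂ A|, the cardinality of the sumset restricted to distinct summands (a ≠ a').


Restricted sumset: A +̂ A = {a + a' : a ∈ A, a' ∈ A, a ≠ a'}.
Equivalently, take A + A and drop any sum 2a that is achievable ONLY as a + a for a ∈ A (i.e. sums representable only with equal summands).
Enumerate pairs (a, a') with a < a' (symmetric, so each unordered pair gives one sum; this covers all a ≠ a'):
  2 + 4 = 6
  2 + 5 = 7
  2 + 9 = 11
  2 + 10 = 12
  4 + 5 = 9
  4 + 9 = 13
  4 + 10 = 14
  5 + 9 = 14
  5 + 10 = 15
  9 + 10 = 19
Collected distinct sums: {6, 7, 9, 11, 12, 13, 14, 15, 19}
|A +̂ A| = 9
(Reference bound: |A +̂ A| ≥ 2|A| - 3 for |A| ≥ 2, with |A| = 5 giving ≥ 7.)

|A +̂ A| = 9
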